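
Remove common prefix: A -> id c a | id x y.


Common prefix: 'id'
Factored: A -> id A', A' -> c a | x y


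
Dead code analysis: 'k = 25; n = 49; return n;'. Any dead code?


k is assigned but never read
Dead: 'k = 25'


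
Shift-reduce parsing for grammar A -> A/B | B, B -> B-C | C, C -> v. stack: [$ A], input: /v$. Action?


shift '/' to continue A -> A/B
Action: shift


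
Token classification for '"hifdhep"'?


Pattern: double-quoted sequence
Type: STRING_LITERAL


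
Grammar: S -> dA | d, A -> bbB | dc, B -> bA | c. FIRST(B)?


Per alternative of B: FIRST(bA) = {b}; FIRST(c) = {c}
FIRST(B) = {b, c}


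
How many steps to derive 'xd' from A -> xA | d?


Derivation: A => xA => xd
Steps: 2


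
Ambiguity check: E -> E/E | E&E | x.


'x/x&x' has two parse trees (no precedence encoded between / and &)
Ambiguous


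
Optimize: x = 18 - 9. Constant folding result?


18 - 9 = 9 at compile time
Optimized: x = 9


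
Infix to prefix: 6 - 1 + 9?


left-to-right (same/higher precedence on left): tree is (+ (- 6 1) 9)
Prefix: + - 6 1 9


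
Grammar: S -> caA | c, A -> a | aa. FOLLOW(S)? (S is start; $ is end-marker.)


$ ∈ FOLLOW(S). For each A -> αBβ: add FIRST(β)\{ε} to FOLLOW(B); if β nullable, add FOLLOW(A).
FOLLOW(S) = {$}


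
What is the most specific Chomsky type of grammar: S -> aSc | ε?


Single nonterminal LHS, but a^n c^n is not regular
Classification: Type 2 (Context-Free)


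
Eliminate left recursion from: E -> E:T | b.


Left-recursive alternatives: E:T; non-recursive: b
Introduce E': E -> bE', E' -> :TE' | ε


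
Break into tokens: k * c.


Scan left to right, longest-match per lexeme
Tokens: ID(k), OP(*), ID(c)


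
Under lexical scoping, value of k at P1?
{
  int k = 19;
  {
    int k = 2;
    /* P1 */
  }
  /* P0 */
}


k declared in the same block as P1
k = 2


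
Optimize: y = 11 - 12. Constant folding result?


11 - 12 = -1 at compile time
Optimized: y = -1


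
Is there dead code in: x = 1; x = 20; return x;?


first assignment to x is overwritten before any read
Dead: 'x = 1'


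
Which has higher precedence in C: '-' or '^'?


'-' is additive (level 9); '^' is bitwise XOR (level 4)
Higher level binds tighter
'-' has higher precedence than '^'


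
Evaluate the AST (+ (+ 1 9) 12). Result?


Evaluate inner: (+ 1 9) = 10
Evaluate root: (+ 10 12) = 22
Result: 22


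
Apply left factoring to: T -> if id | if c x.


Common prefix: 'if'
Factored: T -> if T', T' -> id | c x


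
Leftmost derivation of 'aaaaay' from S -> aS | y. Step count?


Derivation: S => aS => aaS => aaaS => aaaaS => aaaaaS => aaaaay
Steps: 6


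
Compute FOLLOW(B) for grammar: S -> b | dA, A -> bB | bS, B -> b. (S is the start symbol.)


$ ∈ FOLLOW(S). For each A -> αBβ: add FIRST(β)\{ε} to FOLLOW(B); if β nullable, add FOLLOW(A).
FOLLOW(B) = {$}


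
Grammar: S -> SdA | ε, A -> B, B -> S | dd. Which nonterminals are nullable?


A nonterminal is nullable iff some alternative derives ε (directly, or every symbol in it is nullable)
Nullable: {A, B, S}


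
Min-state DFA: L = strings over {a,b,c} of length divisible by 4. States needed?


Track length mod 4: states 0..3, accept at 0
Minimal DFA: 4 states


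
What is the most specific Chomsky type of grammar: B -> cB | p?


Right-linear: every RHS is a terminal or a terminal followed by one nonterminal
Classification: Type 3 (Regular)


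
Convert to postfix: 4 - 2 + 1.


Left to right (same or higher precedence on left)
Postfix: 4 2 - 1 +


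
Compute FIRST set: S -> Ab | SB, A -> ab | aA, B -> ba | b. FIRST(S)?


Per alternative of S: FIRST(Ab) = {a}; FIRST(SB) = {a}
FIRST(S) = {a}


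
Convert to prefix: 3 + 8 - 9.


left-to-right (same/higher precedence on left): tree is (- (+ 3 8) 9)
Prefix: - + 3 8 9


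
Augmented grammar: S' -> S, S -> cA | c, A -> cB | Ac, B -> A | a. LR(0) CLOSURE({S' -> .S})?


Start: S' -> .S
For each item with dot before a nonterminal B, add B -> .γ for every B-production
Closure: [S' -> .S, S -> .cA, S -> .c]


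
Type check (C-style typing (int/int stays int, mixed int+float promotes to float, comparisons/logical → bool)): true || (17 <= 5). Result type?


Operand types: bool || bool
Rule: logical operators take bool operands and yield bool
Result type: bool


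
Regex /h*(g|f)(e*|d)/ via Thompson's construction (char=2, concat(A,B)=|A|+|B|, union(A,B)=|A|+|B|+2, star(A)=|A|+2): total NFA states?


Syntax tree has 5 char leaf(s), 2 union(s), 2 star(s)
chars contribute 5×2 = 10; each union adds +2; each star adds +2
Total: 10 + 4 + 4 = 18 states


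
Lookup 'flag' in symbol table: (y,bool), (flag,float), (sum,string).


Lookup 'flag' → type float


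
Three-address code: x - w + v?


Break into single-operator statements:
t1 = x - w
t2 = t1 + v


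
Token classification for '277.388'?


Pattern: digits with a decimal point
Type: FLOAT_LITERAL


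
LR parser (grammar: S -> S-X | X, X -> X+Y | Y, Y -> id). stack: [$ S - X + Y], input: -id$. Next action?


handle 'X+Y' on top
Action: reduce (X -> X+Y)


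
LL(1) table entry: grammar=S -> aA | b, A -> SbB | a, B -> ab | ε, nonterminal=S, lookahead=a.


For [S, a]: 'a' ∈ FIRST(aA)
Entry: S -> aA


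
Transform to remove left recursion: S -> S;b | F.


Left-recursive alternatives: S;b; non-recursive: F
Introduce S': S -> FS', S' -> ;bS' | ε


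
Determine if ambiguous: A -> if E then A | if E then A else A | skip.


dangling else: 'if E then if E then skip else skip' parses two ways
Ambiguous


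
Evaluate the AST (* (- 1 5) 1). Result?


Evaluate inner: (- 1 5) = -4
Evaluate root: (* -4 1) = -4
Result: -4


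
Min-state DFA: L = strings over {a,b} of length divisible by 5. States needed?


Track length mod 5: states 0..4, accept at 0
Minimal DFA: 5 states


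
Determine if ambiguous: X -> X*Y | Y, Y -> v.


precedence layered via separate nonterminal Y: deterministic
Unambiguous


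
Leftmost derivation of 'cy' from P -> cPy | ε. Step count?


Derivation: P => cPy => cy
Steps: 2


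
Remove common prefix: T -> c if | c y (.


Common prefix: 'c'
Factored: T -> c T', T' -> if | y (


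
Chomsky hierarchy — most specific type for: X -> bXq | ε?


Single nonterminal LHS, but b^n q^n is not regular
Classification: Type 2 (Context-Free)


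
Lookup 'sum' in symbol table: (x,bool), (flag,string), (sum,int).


Lookup 'sum' → type int


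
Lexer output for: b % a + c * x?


Scan left to right, longest-match per lexeme
Tokens: ID(b), OP(%), ID(a), OP(+), ID(c), OP(*), ID(x)


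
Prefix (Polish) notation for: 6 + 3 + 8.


left-to-right (same/higher precedence on left): tree is (+ (+ 6 3) 8)
Prefix: + + 6 3 8


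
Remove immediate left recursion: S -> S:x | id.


Left-recursive alternatives: S:x; non-recursive: id
Introduce S': S -> idS', S' -> :xS' | ε


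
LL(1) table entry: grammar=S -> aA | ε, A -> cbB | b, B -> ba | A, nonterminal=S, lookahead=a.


For [S, a]: 'a' ∈ FIRST(aA)
Entry: S -> aA


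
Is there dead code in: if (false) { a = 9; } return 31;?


condition is constant false, so the whole block is unreachable
Dead: 'if (false) { a = 9; }'


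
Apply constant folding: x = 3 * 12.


3 * 12 = 36 at compile time
Optimized: x = 36


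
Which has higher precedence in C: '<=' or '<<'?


'<<' is shift (level 8); '<=' is relational (level 7)
Higher level binds tighter
'<<' has higher precedence than '<='


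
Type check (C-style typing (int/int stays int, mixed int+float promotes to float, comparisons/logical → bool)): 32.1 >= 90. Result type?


Operand types: float >= int
Rule: comparison yields bool
Result type: bool


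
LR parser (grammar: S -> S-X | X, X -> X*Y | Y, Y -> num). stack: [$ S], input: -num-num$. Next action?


shift '-' to continue S -> S-X
Action: shift


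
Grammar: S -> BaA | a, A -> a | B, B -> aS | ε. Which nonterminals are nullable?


A nonterminal is nullable iff some alternative derives ε (directly, or every symbol in it is nullable)
Nullable: {A, B}


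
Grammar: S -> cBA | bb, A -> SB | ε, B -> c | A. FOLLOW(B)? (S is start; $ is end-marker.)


$ ∈ FOLLOW(S). For each A -> αBβ: add FIRST(β)\{ε} to FOLLOW(B); if β nullable, add FOLLOW(A).
FOLLOW(B) = {$, b, c}


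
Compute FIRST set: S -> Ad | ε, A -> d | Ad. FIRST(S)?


Per alternative of S: FIRST(Ad) = {d}; FIRST(ε) = {ε}
FIRST(S) = {d, ε}


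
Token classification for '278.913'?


Pattern: digits with a decimal point
Type: FLOAT_LITERAL


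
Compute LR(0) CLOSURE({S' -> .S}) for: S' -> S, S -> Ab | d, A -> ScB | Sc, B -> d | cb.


Start: S' -> .S
For each item with dot before a nonterminal B, add B -> .γ for every B-production
Closure: [S' -> .S, S -> .Ab, S -> .d, A -> .ScB, A -> .Sc]


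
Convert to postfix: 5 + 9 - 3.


Left to right (same or higher precedence on left)
Postfix: 5 9 + 3 -


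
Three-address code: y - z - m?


Break into single-operator statements:
t1 = y - z
t2 = t1 - m


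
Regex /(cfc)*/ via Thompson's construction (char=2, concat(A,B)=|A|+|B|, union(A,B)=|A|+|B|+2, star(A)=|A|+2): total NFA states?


Syntax tree has 3 char leaf(s), 0 union(s), 1 star(s)
chars contribute 3×2 = 6; each union adds +2; each star adds +2
Total: 6 + 0 + 2 = 8 states


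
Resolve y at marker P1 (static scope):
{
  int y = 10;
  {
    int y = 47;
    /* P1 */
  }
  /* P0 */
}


y declared in the same block as P1
y = 47


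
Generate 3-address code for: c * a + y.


Break into single-operator statements:
t1 = c * a
t2 = t1 + y


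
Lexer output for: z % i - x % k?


Scan left to right, longest-match per lexeme
Tokens: ID(z), OP(%), ID(i), OP(-), ID(x), OP(%), ID(k)


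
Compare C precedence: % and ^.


'%' is multiplicative (level 10); '^' is bitwise XOR (level 4)
Higher level binds tighter
'%' has higher precedence than '^'


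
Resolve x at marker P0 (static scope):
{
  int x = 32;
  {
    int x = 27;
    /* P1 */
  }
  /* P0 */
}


x declared in the same block as P0
x = 32


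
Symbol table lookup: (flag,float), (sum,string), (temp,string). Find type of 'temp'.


Lookup 'temp' → type string


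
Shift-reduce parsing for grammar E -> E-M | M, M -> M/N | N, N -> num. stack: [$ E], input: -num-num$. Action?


shift '-' to continue E -> E-M
Action: shift


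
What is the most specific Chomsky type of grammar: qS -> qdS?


LHS has context (more than one symbol) and |LHS| ≤ |RHS|
Classification: Type 1 (Context-Sensitive)


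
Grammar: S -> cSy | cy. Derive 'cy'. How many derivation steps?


Derivation: S => cy
Steps: 1


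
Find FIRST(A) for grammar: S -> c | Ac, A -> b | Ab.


Per alternative of A: FIRST(b) = {b}; FIRST(Ab) = {b}
FIRST(A) = {b}


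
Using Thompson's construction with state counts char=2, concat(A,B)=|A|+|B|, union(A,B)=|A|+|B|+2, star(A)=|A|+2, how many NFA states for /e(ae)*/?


Syntax tree has 3 char leaf(s), 0 union(s), 1 star(s)
chars contribute 3×2 = 6; each union adds +2; each star adds +2
Total: 6 + 0 + 2 = 8 states


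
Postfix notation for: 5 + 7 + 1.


Left to right (same or higher precedence on left)
Postfix: 5 7 + 1 +


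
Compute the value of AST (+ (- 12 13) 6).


Evaluate inner: (- 12 13) = -1
Evaluate root: (+ -1 6) = 5
Result: 5


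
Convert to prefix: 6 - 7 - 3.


left-to-right (same/higher precedence on left): tree is (- (- 6 7) 3)
Prefix: - - 6 7 3


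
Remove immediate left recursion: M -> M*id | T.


Left-recursive alternatives: M*id; non-recursive: T
Introduce M': M -> TM', M' -> *idM' | ε


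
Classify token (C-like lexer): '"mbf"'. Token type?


Pattern: double-quoted sequence
Type: STRING_LITERAL


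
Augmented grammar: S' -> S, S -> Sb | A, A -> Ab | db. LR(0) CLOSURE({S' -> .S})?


Start: S' -> .S
For each item with dot before a nonterminal B, add B -> .γ for every B-production
Closure: [S' -> .S, S -> .Sb, S -> .A, A -> .Ab, A -> .db]


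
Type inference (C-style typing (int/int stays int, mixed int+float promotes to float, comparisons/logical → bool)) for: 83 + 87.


Operand types: int + int
Rule: mixed int/float promotes to float; int/int stays int
Result type: int


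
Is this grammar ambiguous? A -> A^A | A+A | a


'a^a+a' has two parse trees (no precedence encoded between ^ and +)
Ambiguous


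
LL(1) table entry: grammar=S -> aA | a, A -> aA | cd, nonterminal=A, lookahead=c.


For [A, c]: 'c' ∈ FIRST(cd)
Entry: A -> cd


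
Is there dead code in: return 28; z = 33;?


statement follows a return and is unreachable
Dead: 'z = 33'


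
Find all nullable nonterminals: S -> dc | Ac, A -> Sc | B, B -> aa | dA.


A nonterminal is nullable iff some alternative derives ε (directly, or every symbol in it is nullable)
Nullable: {}


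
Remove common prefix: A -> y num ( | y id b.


Common prefix: 'y'
Factored: A -> y A', A' -> num ( | id b


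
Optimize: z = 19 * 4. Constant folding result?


19 * 4 = 76 at compile time
Optimized: z = 76


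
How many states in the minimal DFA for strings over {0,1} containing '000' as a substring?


KMP-style automaton: 3 progress states + 1 absorbing accept = 4
Minimal DFA: 4 states


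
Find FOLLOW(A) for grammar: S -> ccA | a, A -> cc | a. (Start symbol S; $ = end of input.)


$ ∈ FOLLOW(S). For each A -> αBβ: add FIRST(β)\{ε} to FOLLOW(B); if β nullable, add FOLLOW(A).
FOLLOW(A) = {$}


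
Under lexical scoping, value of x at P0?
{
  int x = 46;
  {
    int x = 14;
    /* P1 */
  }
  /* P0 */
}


x declared in the same block as P0
x = 46


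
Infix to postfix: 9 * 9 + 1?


Left to right (same or higher precedence on left)
Postfix: 9 9 * 1 +


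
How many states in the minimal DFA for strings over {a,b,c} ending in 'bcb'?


Track the longest suffix of input matching a prefix of 'bcb': 4 classes (prefixes of length 0..3)
Minimal DFA: 4 states


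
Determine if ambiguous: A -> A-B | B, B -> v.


precedence layered via separate nonterminal B: deterministic
Unambiguous


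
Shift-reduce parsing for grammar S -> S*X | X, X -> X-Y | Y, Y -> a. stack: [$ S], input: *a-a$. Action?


shift '*' to continue S -> S*X
Action: shift


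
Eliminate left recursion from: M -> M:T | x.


Left-recursive alternatives: M:T; non-recursive: x
Introduce M': M -> xM', M' -> :TM' | ε


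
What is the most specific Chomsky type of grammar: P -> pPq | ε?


Single nonterminal LHS, but p^n q^n is not regular
Classification: Type 2 (Context-Free)


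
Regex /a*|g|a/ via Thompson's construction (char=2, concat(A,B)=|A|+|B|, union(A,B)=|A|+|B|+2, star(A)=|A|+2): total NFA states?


Syntax tree has 3 char leaf(s), 2 union(s), 1 star(s)
chars contribute 3×2 = 6; each union adds +2; each star adds +2
Total: 6 + 4 + 2 = 12 states


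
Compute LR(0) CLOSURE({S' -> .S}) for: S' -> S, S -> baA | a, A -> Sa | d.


Start: S' -> .S
For each item with dot before a nonterminal B, add B -> .γ for every B-production
Closure: [S' -> .S, S -> .baA, S -> .a]


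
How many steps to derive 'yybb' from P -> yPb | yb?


Derivation: P => yPb => yybb
Steps: 2


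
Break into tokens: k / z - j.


Scan left to right, longest-match per lexeme
Tokens: ID(k), OP(/), ID(z), OP(-), ID(j)


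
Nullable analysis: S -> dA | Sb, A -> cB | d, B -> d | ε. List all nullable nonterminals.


A nonterminal is nullable iff some alternative derives ε (directly, or every symbol in it is nullable)
Nullable: {B}


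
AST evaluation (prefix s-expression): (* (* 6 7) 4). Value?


Evaluate inner: (* 6 7) = 42
Evaluate root: (* 42 4) = 168
Result: 168


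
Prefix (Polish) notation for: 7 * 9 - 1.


left-to-right (same/higher precedence on left): tree is (- (* 7 9) 1)
Prefix: - * 7 9 1


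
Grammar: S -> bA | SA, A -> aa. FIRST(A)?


Per alternative of A: FIRST(aa) = {a}
FIRST(A) = {a}


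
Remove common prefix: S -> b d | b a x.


Common prefix: 'b'
Factored: S -> b S', S' -> d | a x


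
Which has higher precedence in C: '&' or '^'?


'&' is bitwise AND (level 5); '^' is bitwise XOR (level 4)
Higher level binds tighter
'&' has higher precedence than '^'


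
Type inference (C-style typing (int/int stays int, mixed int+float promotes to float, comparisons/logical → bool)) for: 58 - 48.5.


Operand types: int - float
Rule: mixed int/float promotes to float; int/int stays int
Result type: float


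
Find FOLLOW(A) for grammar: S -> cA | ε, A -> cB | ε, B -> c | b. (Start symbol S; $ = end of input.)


$ ∈ FOLLOW(S). For each A -> αBβ: add FIRST(β)\{ε} to FOLLOW(B); if β nullable, add FOLLOW(A).
FOLLOW(A) = {$}


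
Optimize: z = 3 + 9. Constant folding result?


3 + 9 = 12 at compile time
Optimized: z = 12


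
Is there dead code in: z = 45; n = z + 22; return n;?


z is read by n's definition; n is returned
No dead code


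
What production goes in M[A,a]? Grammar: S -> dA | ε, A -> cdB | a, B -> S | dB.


For [A, a]: 'a' ∈ FIRST(a)
Entry: A -> a


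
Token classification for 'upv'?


Pattern: letter/underscore followed by alphanumerics, not a keyword
Type: IDENTIFIER


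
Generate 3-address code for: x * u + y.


Break into single-operator statements:
t1 = x * u
t2 = t1 + y


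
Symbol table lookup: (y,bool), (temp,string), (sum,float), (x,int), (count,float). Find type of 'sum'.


Lookup 'sum' → type float


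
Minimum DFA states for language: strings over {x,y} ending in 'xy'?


Track the longest suffix of input matching a prefix of 'xy': 3 classes (prefixes of length 0..2)
Minimal DFA: 3 states


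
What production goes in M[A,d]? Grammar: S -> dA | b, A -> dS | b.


For [A, d]: 'd' ∈ FIRST(dS)
Entry: A -> dS


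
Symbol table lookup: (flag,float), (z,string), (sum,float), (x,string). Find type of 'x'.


Lookup 'x' → type string


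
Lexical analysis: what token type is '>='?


Pattern: operator symbol
Type: OPERATOR


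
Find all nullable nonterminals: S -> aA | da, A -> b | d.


A nonterminal is nullable iff some alternative derives ε (directly, or every symbol in it is nullable)
Nullable: {}


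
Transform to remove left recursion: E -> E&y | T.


Left-recursive alternatives: E&y; non-recursive: T
Introduce E': E -> TE', E' -> &yE' | ε


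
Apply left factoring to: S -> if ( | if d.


Common prefix: 'if'
Factored: S -> if S', S' -> ( | d


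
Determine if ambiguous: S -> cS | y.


right-linear, alternatives start with distinct terminals 'c' vs 'y': unique leftmost derivation
Unambiguous


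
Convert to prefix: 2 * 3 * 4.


left-to-right (same/higher precedence on left): tree is (* (* 2 3) 4)
Prefix: * * 2 3 4


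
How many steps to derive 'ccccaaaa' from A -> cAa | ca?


Derivation: A => cAa => ccAaa => cccAaaa => ccccaaaa
Steps: 4


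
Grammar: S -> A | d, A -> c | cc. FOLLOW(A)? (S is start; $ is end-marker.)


$ ∈ FOLLOW(S). For each A -> αBβ: add FIRST(β)\{ε} to FOLLOW(B); if β nullable, add FOLLOW(A).
FOLLOW(A) = {$}


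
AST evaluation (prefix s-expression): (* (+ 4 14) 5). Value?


Evaluate inner: (+ 4 14) = 18
Evaluate root: (* 18 5) = 90
Result: 90


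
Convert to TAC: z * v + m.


Break into single-operator statements:
t1 = z * v
t2 = t1 + m


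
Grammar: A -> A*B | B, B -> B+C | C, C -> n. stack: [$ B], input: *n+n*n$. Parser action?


lookahead ∉ {+} so B won't extend; reduce A -> B
Action: reduce (A -> B)


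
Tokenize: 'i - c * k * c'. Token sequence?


Scan left to right, longest-match per lexeme
Tokens: ID(i), OP(-), ID(c), OP(*), ID(k), OP(*), ID(c)


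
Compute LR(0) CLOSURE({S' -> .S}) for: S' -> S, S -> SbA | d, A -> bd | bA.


Start: S' -> .S
For each item with dot before a nonterminal B, add B -> .γ for every B-production
Closure: [S' -> .S, S -> .SbA, S -> .d]


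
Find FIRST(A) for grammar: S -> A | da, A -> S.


Per alternative of A: FIRST(S) = {d}
FIRST(A) = {d}


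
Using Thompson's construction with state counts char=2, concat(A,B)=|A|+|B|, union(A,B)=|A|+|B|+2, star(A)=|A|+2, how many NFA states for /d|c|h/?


Syntax tree has 3 char leaf(s), 2 union(s), 0 star(s)
chars contribute 3×2 = 6; each union adds +2; each star adds +2
Total: 6 + 4 + 0 = 10 states


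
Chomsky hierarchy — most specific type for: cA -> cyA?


LHS has context (more than one symbol) and |LHS| ≤ |RHS|
Classification: Type 1 (Context-Sensitive)


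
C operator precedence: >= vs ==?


'>=' is relational (level 7); '==' is equality (level 6)
Higher level binds tighter
'>=' has higher precedence than '=='


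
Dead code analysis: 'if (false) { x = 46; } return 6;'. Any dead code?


condition is constant false, so the whole block is unreachable
Dead: 'if (false) { x = 46; }'


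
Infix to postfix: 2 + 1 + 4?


Left to right (same or higher precedence on left)
Postfix: 2 1 + 4 +


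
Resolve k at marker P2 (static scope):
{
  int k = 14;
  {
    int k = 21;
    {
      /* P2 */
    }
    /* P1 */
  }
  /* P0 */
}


P2's block does not declare k; resolves to the enclosing declaration at depth 1
k = 21


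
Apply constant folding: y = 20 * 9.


20 * 9 = 180 at compile time
Optimized: y = 180


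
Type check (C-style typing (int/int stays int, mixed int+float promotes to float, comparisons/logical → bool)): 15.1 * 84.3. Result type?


Operand types: float * float
Rule: mixed int/float promotes to float; int/int stays int
Result type: float


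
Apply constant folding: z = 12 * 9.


12 * 9 = 108 at compile time
Optimized: z = 108


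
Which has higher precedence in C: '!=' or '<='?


'<=' is relational (level 7); '!=' is equality (level 6)
Higher level binds tighter
'<=' has higher precedence than '!='


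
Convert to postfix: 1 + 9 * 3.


* has higher precedence, evaluate 9*3 first
Postfix: 1 9 3 * +


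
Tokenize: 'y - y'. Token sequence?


Scan left to right, longest-match per lexeme
Tokens: ID(y), OP(-), ID(y)


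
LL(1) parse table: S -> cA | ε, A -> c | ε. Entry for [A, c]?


For [A, c]: 'c' ∈ FIRST(c)
Entry: A -> c


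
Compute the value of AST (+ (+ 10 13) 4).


Evaluate inner: (+ 10 13) = 23
Evaluate root: (+ 23 4) = 27
Result: 27


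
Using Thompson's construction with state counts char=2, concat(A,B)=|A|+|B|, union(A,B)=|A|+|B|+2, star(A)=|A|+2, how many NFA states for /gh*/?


Syntax tree has 2 char leaf(s), 0 union(s), 1 star(s)
chars contribute 2×2 = 4; each union adds +2; each star adds +2
Total: 4 + 0 + 2 = 6 states


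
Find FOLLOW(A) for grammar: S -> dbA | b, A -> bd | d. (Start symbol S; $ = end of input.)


$ ∈ FOLLOW(S). For each A -> αBβ: add FIRST(β)\{ε} to FOLLOW(B); if β nullable, add FOLLOW(A).
FOLLOW(A) = {$}


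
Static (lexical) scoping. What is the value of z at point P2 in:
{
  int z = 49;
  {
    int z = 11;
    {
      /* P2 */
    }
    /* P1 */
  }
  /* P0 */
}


P2's block does not declare z; resolves to the enclosing declaration at depth 1
z = 11


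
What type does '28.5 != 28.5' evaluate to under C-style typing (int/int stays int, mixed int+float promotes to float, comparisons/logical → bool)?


Operand types: float != float
Rule: comparison yields bool
Result type: bool


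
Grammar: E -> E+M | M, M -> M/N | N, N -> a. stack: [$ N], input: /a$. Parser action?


'N' (not preceded by M/) is the handle for M -> N
Action: reduce (M -> N)


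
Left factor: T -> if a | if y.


Common prefix: 'if'
Factored: T -> if T', T' -> a | y


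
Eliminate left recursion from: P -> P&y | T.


Left-recursive alternatives: P&y; non-recursive: T
Introduce P': P -> TP', P' -> &yP' | ε


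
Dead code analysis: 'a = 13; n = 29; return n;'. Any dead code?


a is assigned but never read
Dead: 'a = 13'


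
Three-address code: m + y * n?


Break into single-operator statements:
t1 = y * n
t2 = m + t1


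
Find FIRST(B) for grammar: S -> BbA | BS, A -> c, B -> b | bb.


Per alternative of B: FIRST(b) = {b}; FIRST(bb) = {b}
FIRST(B) = {b}


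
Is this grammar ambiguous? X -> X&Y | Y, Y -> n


precedence layered via separate nonterminal Y: deterministic
Unambiguous


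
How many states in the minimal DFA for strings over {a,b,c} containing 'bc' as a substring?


KMP-style automaton: 2 progress states + 1 absorbing accept = 3
Minimal DFA: 3 states


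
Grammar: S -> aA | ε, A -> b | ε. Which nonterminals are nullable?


A nonterminal is nullable iff some alternative derives ε (directly, or every symbol in it is nullable)
Nullable: {A, S}


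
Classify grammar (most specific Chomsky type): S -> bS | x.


Right-linear: every RHS is a terminal or a terminal followed by one nonterminal
Classification: Type 3 (Regular)


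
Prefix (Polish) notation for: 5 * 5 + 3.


left-to-right (same/higher precedence on left): tree is (+ (* 5 5) 3)
Prefix: + * 5 5 3


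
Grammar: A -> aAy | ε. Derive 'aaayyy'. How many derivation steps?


Derivation: A => aAy => aaAyy => aaaAyyy => aaayyy
Steps: 4


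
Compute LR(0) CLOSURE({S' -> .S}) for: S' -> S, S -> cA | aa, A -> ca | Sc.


Start: S' -> .S
For each item with dot before a nonterminal B, add B -> .γ for every B-production
Closure: [S' -> .S, S -> .cA, S -> .aa]


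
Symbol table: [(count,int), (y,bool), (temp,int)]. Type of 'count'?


Lookup 'count' → type int


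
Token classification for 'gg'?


Pattern: letter/underscore followed by alphanumerics, not a keyword
Type: IDENTIFIER


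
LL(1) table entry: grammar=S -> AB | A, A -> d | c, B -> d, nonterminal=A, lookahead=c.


For [A, c]: 'c' ∈ FIRST(c)
Entry: A -> c


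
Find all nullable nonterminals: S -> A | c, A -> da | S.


A nonterminal is nullable iff some alternative derives ε (directly, or every symbol in it is nullable)
Nullable: {}


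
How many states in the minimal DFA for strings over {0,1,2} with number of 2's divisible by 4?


Track (count of 2) mod 4: states 0..3, accept at 0
Minimal DFA: 4 states


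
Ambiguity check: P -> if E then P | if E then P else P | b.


dangling else: 'if E then if E then b else b' parses two ways
Ambiguous


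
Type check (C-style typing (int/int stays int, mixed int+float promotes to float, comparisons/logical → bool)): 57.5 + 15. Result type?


Operand types: float + int
Rule: mixed int/float promotes to float; int/int stays int
Result type: float


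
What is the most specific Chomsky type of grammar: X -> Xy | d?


Left-linear: every RHS is a terminal or one nonterminal followed by a terminal
Classification: Type 3 (Regular)


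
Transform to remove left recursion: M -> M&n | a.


Left-recursive alternatives: M&n; non-recursive: a
Introduce M': M -> aM', M' -> &nM' | ε


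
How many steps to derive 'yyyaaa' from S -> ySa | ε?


Derivation: S => ySa => yySaa => yyySaaa => yyyaaa
Steps: 4


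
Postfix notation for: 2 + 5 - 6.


Left to right (same or higher precedence on left)
Postfix: 2 5 + 6 -


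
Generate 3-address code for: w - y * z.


Break into single-operator statements:
t1 = y * z
t2 = w - t1


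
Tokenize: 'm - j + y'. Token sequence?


Scan left to right, longest-match per lexeme
Tokens: ID(m), OP(-), ID(j), OP(+), ID(y)


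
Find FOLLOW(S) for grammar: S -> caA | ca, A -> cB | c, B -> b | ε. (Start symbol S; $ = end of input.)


$ ∈ FOLLOW(S). For each A -> αBβ: add FIRST(β)\{ε} to FOLLOW(B); if β nullable, add FOLLOW(A).
FOLLOW(S) = {$}


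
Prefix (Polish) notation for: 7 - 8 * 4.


'*' binds tighter: tree is (- 7 (* 8 4))
Prefix: - 7 * 8 4


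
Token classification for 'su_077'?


Pattern: letter/underscore followed by alphanumerics, not a keyword
Type: IDENTIFIER


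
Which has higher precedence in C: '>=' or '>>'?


'>>' is shift (level 8); '>=' is relational (level 7)
Higher level binds tighter
'>>' has higher precedence than '>='


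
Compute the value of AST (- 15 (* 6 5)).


Evaluate inner: (* 6 5) = 30
Evaluate root: (- 15 30) = -15
Result: -15


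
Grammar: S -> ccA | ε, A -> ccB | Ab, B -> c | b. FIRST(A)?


Per alternative of A: FIRST(ccB) = {c}; FIRST(Ab) = {c}
FIRST(A) = {c}


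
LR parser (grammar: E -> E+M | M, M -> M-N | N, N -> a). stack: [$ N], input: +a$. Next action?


'N' (not preceded by M-) is the handle for M -> N
Action: reduce (M -> N)


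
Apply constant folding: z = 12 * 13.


12 * 13 = 156 at compile time
Optimized: z = 156


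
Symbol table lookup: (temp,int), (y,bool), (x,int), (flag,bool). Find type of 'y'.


Lookup 'y' → type bool


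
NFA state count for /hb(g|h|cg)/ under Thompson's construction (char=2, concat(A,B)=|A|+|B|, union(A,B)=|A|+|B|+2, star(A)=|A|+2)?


Syntax tree has 6 char leaf(s), 2 union(s), 0 star(s)
chars contribute 6×2 = 12; each union adds +2; each star adds +2
Total: 12 + 4 + 0 = 16 states


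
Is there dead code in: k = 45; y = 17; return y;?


k is assigned but never read
Dead: 'k = 45'


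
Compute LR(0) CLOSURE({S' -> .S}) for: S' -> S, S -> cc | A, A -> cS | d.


Start: S' -> .S
For each item with dot before a nonterminal B, add B -> .γ for every B-production
Closure: [S' -> .S, S -> .cc, S -> .A, A -> .cS, A -> .d]


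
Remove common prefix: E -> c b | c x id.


Common prefix: 'c'
Factored: E -> c E', E' -> b | x id


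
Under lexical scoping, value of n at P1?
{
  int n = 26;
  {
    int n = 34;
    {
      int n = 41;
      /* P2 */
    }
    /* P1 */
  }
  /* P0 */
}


n declared in the same block as P1
n = 34


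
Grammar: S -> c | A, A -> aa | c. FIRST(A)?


Per alternative of A: FIRST(aa) = {a}; FIRST(c) = {c}
FIRST(A) = {a, c}


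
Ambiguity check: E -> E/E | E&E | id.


'id/id&id' has two parse trees (no precedence encoded between / and &)
Ambiguous


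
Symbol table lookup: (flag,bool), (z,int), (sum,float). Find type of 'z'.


Lookup 'z' → type int


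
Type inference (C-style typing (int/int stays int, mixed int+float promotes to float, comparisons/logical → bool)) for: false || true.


Operand types: bool || bool
Rule: logical operators take bool operands and yield bool
Result type: bool


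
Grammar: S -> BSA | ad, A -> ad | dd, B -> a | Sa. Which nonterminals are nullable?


A nonterminal is nullable iff some alternative derives ε (directly, or every symbol in it is nullable)
Nullable: {}


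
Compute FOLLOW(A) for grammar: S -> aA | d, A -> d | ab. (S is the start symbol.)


$ ∈ FOLLOW(S). For each A -> αBβ: add FIRST(β)\{ε} to FOLLOW(B); if β nullable, add FOLLOW(A).
FOLLOW(A) = {$}


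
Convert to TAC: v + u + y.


Break into single-operator statements:
t1 = v + u
t2 = t1 + y


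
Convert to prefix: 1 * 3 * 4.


left-to-right (same/higher precedence on left): tree is (* (* 1 3) 4)
Prefix: * * 1 3 4


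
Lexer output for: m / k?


Scan left to right, longest-match per lexeme
Tokens: ID(m), OP(/), ID(k)


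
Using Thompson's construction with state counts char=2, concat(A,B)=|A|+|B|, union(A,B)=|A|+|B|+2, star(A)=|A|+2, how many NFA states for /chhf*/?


Syntax tree has 4 char leaf(s), 0 union(s), 1 star(s)
chars contribute 4×2 = 8; each union adds +2; each star adds +2
Total: 8 + 0 + 2 = 10 states


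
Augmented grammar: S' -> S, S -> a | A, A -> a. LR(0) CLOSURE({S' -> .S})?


Start: S' -> .S
For each item with dot before a nonterminal B, add B -> .γ for every B-production
Closure: [S' -> .S, S -> .a, S -> .A, A -> .a]


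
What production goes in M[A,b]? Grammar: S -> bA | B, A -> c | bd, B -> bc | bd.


For [A, b]: 'b' ∈ FIRST(bd)
Entry: A -> bd


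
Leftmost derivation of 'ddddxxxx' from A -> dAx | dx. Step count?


Derivation: A => dAx => ddAxx => dddAxxx => ddddxxxx
Steps: 4


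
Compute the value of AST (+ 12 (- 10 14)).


Evaluate inner: (- 10 14) = -4
Evaluate root: (+ 12 -4) = 8
Result: 8


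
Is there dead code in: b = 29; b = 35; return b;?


first assignment to b is overwritten before any read
Dead: 'b = 29'


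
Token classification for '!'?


Pattern: operator symbol
Type: OPERATOR


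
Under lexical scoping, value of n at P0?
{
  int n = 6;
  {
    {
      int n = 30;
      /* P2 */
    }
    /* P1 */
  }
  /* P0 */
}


n declared in the same block as P0
n = 6


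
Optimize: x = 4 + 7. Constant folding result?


4 + 7 = 11 at compile time
Optimized: x = 11


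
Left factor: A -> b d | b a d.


Common prefix: 'b'
Factored: A -> b A', A' -> d | a d


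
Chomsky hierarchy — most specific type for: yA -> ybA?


LHS has context (more than one symbol) and |LHS| ≤ |RHS|
Classification: Type 1 (Context-Sensitive)


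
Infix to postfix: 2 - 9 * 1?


* has higher precedence, evaluate 9*1 first
Postfix: 2 9 1 * -


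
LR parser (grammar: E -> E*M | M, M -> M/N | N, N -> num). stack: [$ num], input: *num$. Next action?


'num' on top is the handle for N -> num
Action: reduce (N -> num)


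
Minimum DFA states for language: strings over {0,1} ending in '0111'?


Track the longest suffix of input matching a prefix of '0111': 5 classes (prefixes of length 0..4)
Minimal DFA: 5 states


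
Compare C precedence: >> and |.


'>>' is shift (level 8); '|' is bitwise OR (level 3)
Higher level binds tighter
'>>' has higher precedence than '|'


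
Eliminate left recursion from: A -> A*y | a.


Left-recursive alternatives: A*y; non-recursive: a
Introduce A': A -> aA', A' -> *yA' | ε


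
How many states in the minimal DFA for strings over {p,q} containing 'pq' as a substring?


KMP-style automaton: 2 progress states + 1 absorbing accept = 3
Minimal DFA: 3 states


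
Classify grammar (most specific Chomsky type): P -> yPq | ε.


Single nonterminal LHS, but y^n q^n is not regular
Classification: Type 2 (Context-Free)


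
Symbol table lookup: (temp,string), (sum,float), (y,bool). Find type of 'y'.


Lookup 'y' → type bool


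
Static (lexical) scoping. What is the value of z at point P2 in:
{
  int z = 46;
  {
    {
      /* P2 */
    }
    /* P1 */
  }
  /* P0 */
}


P2's block does not declare z; resolves to the enclosing declaration at depth 0
z = 46


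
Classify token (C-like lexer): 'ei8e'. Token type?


Pattern: letter/underscore followed by alphanumerics, not a keyword
Type: IDENTIFIER


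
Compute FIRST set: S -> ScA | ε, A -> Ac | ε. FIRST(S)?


Per alternative of S: FIRST(ScA) = {c}; FIRST(ε) = {ε}
FIRST(S) = {c, ε}


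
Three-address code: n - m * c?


Break into single-operator statements:
t1 = m * c
t2 = n - t1


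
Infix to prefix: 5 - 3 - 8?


left-to-right (same/higher precedence on left): tree is (- (- 5 3) 8)
Prefix: - - 5 3 8


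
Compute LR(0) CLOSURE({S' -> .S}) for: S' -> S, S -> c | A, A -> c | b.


Start: S' -> .S
For each item with dot before a nonterminal B, add B -> .γ for every B-production
Closure: [S' -> .S, S -> .c, S -> .A, A -> .c, A -> .b]


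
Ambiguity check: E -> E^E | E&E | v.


'v^v&v' has two parse trees (no precedence encoded between ^ and &)
Ambiguous


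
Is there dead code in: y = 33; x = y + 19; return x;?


y is read by x's definition; x is returned
No dead code


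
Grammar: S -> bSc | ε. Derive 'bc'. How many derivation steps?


Derivation: S => bSc => bc
Steps: 2


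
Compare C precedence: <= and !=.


'<=' is relational (level 7); '!=' is equality (level 6)
Higher level binds tighter
'<=' has higher precedence than '!='


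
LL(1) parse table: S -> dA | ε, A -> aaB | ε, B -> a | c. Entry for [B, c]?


For [B, c]: 'c' ∈ FIRST(c)
Entry: B -> c


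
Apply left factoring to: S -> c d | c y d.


Common prefix: 'c'
Factored: S -> c S', S' -> d | y d


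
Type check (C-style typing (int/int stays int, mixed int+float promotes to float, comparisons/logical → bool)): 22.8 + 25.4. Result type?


Operand types: float + float
Rule: mixed int/float promotes to float; int/int stays int
Result type: float


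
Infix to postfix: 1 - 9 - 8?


Left to right (same or higher precedence on left)
Postfix: 1 9 - 8 -


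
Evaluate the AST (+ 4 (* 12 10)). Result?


Evaluate inner: (* 12 10) = 120
Evaluate root: (+ 4 120) = 124
Result: 124


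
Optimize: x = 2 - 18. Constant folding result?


2 - 18 = -16 at compile time
Optimized: x = -16


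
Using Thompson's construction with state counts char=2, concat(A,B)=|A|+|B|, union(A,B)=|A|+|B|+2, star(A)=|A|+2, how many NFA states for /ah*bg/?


Syntax tree has 4 char leaf(s), 0 union(s), 1 star(s)
chars contribute 4×2 = 8; each union adds +2; each star adds +2
Total: 8 + 0 + 2 = 10 states


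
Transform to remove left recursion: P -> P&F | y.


Left-recursive alternatives: P&F; non-recursive: y
Introduce P': P -> yP', P' -> &FP' | ε


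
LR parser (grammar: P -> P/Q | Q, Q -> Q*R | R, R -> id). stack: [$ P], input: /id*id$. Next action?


shift '/' to continue P -> P/Q
Action: shift


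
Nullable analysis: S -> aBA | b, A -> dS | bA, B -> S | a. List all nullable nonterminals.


A nonterminal is nullable iff some alternative derives ε (directly, or every symbol in it is nullable)
Nullable: {}


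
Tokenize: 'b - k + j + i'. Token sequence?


Scan left to right, longest-match per lexeme
Tokens: ID(b), OP(-), ID(k), OP(+), ID(j), OP(+), ID(i)


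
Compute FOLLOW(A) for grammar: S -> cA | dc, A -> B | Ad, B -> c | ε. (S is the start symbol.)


$ ∈ FOLLOW(S). For each A -> αBβ: add FIRST(β)\{ε} to FOLLOW(B); if β nullable, add FOLLOW(A).
FOLLOW(A) = {$, d}


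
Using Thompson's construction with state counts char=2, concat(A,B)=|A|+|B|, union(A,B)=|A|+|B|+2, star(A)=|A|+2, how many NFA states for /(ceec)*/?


Syntax tree has 4 char leaf(s), 0 union(s), 1 star(s)
chars contribute 4×2 = 8; each union adds +2; each star adds +2
Total: 8 + 0 + 2 = 10 states


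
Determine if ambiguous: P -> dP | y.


right-linear, alternatives start with distinct terminals 'd' vs 'y': unique leftmost derivation
Unambiguous


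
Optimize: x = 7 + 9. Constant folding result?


7 + 9 = 16 at compile time
Optimized: x = 16


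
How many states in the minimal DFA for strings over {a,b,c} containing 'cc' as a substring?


KMP-style automaton: 2 progress states + 1 absorbing accept = 3
Minimal DFA: 3 states


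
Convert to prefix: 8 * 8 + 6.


left-to-right (same/higher precedence on left): tree is (+ (* 8 8) 6)
Prefix: + * 8 8 6


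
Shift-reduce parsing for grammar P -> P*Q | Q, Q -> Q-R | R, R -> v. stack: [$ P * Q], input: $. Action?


handle 'P*Q' on top; lookahead ∈ FOLLOW(P) = {*, $}
Action: reduce (P -> P*Q)


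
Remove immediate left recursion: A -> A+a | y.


Left-recursive alternatives: A+a; non-recursive: y
Introduce A': A -> yA', A' -> +aA' | ε


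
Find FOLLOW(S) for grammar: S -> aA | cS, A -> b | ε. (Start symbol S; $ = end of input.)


$ ∈ FOLLOW(S). For each A -> αBβ: add FIRST(β)\{ε} to FOLLOW(B); if β nullable, add FOLLOW(A).
FOLLOW(S) = {$}


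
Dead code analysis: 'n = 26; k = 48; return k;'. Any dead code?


n is assigned but never read
Dead: 'n = 26'
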